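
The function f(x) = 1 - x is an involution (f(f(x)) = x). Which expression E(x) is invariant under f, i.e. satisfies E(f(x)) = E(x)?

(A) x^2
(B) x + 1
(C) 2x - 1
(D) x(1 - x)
D

Replace x by f(x) = 1 - x in each option and simplify. As a quick numerical cross-check, also compare E(5) with E(f(5)) = E(-4).

(A) x^2  ->  (1 - x)^2 = (x - 1)^2; check: E(5) = 25 but E(-4) = 16.   [not invariant]
(B) x + 1  ->  (1 - x) + 1 = 2 - x; check: E(5) = 6 but E(-4) = -3.   [not invariant]
(C) 2x - 1  ->  2(1 - x) - 1 = 1 - 2x; check: E(5) = 9 but E(-4) = -9.   [not invariant]
(D) x(1 - x)  ->  (1 - x)(1 - (1 - x)), which simplifies back to x(1 - x); check: E(5) = -20, E(-4) = -20.   [invariant]

Only (D) is unchanged. E is symmetric under swapping x with f(x) = 1 - x, which is exactly what an involution does.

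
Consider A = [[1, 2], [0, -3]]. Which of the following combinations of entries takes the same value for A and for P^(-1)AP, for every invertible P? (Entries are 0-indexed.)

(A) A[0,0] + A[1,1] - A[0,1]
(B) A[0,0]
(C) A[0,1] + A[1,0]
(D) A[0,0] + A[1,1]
D

A[0,0] + A[1,1] is the trace of A. By the cyclic property of the trace, tr(P^(-1)AP) = tr(APP^(-1)) = tr(A), so it is the same for every matrix similar to A.

The other combinations are not similarity invariants. For example, take P = [[1, 1], [1, 2]] (det P = 1), so P^(-1) = [[2, -1], [-1, 1]] and
B = P^(-1)AP = [[9, 16], [-6, -11]].
Evaluating each option on A and on B:
(A) A[0,0] + A[1,1] - A[0,1]: -4 for A, -18 for B -> changes
(B) A[0,0]: 1 for A, 9 for B -> changes
(C) A[0,1] + A[1,0]: 2 for A, 10 for B -> changes
(D) A[0,0] + A[1,1]: -2 for A, -2 for B -> unchanged

Only (D) A[0,0] + A[1,1] = -2 survives (and it does so for every P, not just this one), so it is the invariant.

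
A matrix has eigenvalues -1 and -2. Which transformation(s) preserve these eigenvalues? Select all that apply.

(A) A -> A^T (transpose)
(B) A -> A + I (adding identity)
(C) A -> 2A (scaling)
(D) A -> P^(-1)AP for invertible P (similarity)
A and D

Eigenvalues are preserved by:
1. Similarity transformations: A -> P^(-1)AP (same characteristic polynomial)
2. Transpose: A^T has the same eigenvalues as A

Eigenvalues are NOT preserved by:
- Adding identity: eigenvalues become -1+1, -2+1
- Scaling: eigenvalues become -2, -4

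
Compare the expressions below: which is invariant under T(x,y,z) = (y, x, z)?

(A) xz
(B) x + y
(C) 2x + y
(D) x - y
B

Apply T(x,y,z) = (y, x, z) to each option, i.e. replace (x, y, z) by the transformed coordinates.
Substitute the transformed coordinates into each option and compare with the original:
(A) xz  ->  (y)(z) = yz   [differs from xz: not invariant]
(B) x + y  ->  (y) + (x) = x + y   [equals x + y: invariant]
(C) 2x + y  ->  2(y) + (x) = x + 2y   [differs from 2x + y: not invariant]
(D) x - y  ->  (y) - (x) = -x + y   [differs from x - y: not invariant]

Only option (B), x + y, is unchanged by the transformation.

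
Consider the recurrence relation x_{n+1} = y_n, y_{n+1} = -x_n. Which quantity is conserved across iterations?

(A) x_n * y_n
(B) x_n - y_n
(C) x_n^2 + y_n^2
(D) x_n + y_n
C

For the recurrence x_{n+1} = y_n, y_{n+1} = -x_n:

x_{n+1}^2 + y_{n+1}^2 = y_n^2 + (-x_n)^2 = x_n^2 + y_n^2
The sum of squares is conserved (like energy in a harmonic oscillator).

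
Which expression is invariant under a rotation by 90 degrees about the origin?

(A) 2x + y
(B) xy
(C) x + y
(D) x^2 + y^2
D

A rotation by 90 degrees sends (x, y) to (-y, x).
Substitute the transformed coordinates into each option and compare with the original:
(A) 2x + y  ->  2(-y) + (x) = x - 2y   [differs from 2x + y: not invariant]
(B) xy  ->  (-y)(x) = -xy   [differs from xy: not invariant]
(C) x + y  ->  (-y) + (x) = x - y   [differs from x + y: not invariant]
(D) x^2 + y^2  ->  (-y)^2 + (x)^2 = x^2 + y^2   [equals x^2 + y^2: invariant]

Only option (D), x^2 + y^2, is unchanged by the transformation.
Geometrically, x^2 + y^2 is the squared distance from the origin, which every rotation about the origin preserves.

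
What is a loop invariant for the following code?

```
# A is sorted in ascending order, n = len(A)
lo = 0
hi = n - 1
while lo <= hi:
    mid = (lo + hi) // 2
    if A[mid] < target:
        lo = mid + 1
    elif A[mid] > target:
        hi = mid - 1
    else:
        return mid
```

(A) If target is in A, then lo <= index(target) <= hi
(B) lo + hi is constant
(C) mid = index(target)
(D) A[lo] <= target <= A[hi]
A

A loop invariant must hold before the first iteration and be re-established by every execution of the body.

(A) If target is in A, then lo <= index(target) <= hi: Before the loop [lo, hi] = [0, n-1] covers every index. When A[mid] < target, sortedness puts target strictly to the right of mid, so setting lo = mid + 1 keeps index(target) in [lo, hi]; symmetrically for hi = mid - 1. Hence 'if target is in A then lo <= index(target) <= hi' holds after every iteration, and when lo > hi it proves target is absent.

The other options fail:
(B) lo + hi is constant: each iteration moves exactly one of lo, hi, so lo + hi changes (e.g. 0 + (n-1) becomes (mid+1) + (n-1)).
(C) mid = index(target): mid is just the current probe; it equals index(target) only on the iteration that returns.
(D) A[lo] <= target <= A[hi]: fails when target is not in A (e.g. target < A[0] already violates it before the loop), so it is not maintained in general.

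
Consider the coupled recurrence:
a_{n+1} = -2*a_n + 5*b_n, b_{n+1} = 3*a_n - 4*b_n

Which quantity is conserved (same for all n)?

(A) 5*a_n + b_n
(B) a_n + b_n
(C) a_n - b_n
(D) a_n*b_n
B

Replace a_n by a_{n+1} = -2*a_n + 5*b_n and b_n by b_{n+1} = 3*a_n - 4*b_n in each option and simplify:
(A) 5*a_n + b_n  ->  5*(-2*a_n + 5*b_n) + (3*a_n - 4*b_n) = -7*a_n + 21*b_n   [not conserved]
(B) a_n + b_n  ->  (-2*a_n + 5*b_n) + (3*a_n - 4*b_n) = a_n + b_n   [conserved]
(C) a_n - b_n  ->  (-2*a_n + 5*b_n) - (3*a_n - 4*b_n) = -5*a_n + 9*b_n   [not conserved]
(D) a_n*b_n  ->  (-2*a_n + 5*b_n)*(3*a_n - 4*b_n) = -6*a_n^2 + 23*a_n*b_n - 20*b_n^2   [not conserved]

Only (B) a_n + b_n returns to itself after one step, so it is the conserved quantity.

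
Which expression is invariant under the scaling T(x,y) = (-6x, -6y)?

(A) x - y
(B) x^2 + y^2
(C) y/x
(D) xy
C

Under the uniform scaling T(x,y) = (-6x, -6y):
Substitute the transformed coordinates into each option and compare with the original:
(A) x - y  ->  (-6x) - (-6y) = -6x + 6y   [differs from x - y: not invariant]
(B) x^2 + y^2  ->  (-6x)^2 + (-6y)^2 = 36x^2 + 36y^2   [differs from x^2 + y^2: not invariant]
(C) y/x  ->  (-6y)/(-6x) = y/x   [equals y/x: invariant]
(D) xy  ->  (-6x)(-6y) = 36xy   [differs from xy: not invariant]

Only option (C), y/x, is unchanged by the transformation.
The common factor -6 cancels in a ratio of coordinates, while sums, products and sums of squares pick up factors of -6 or 36.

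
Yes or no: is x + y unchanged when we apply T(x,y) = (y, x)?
Yes

Substitute T(x,y) = (y, x) into the expression and compare with the original.

Original: x + y
After applying T: (y) + (x) = x + y

This is identical to the original x + y, so the expression is invariant.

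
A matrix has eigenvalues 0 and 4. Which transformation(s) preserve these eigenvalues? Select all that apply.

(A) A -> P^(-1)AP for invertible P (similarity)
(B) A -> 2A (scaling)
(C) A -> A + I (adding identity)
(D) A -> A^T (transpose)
A and D

Eigenvalues are preserved by:
1. Similarity transformations: A -> P^(-1)AP (same characteristic polynomial)
2. Transpose: A^T has the same eigenvalues as A

Eigenvalues are NOT preserved by:
- Adding identity: eigenvalues become 0+1, 4+1
- Scaling: eigenvalues become 0, 8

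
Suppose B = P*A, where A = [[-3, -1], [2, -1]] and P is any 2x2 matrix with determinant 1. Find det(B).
5

By the multiplicative property of determinants, det(B) = det(P*A) = det(P) * det(A) = det(A),
so the determinant is invariant under multiplication by any determinant-1 matrix; we just need det(A).

det(A) = (-3)(-1) - (-1)(2) = 3 - (-2) = 5

Therefore det(B) = 1 * 5 = 5.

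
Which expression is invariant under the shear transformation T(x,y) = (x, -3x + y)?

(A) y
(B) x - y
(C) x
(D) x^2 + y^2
C

Under the shear T(x,y) = (x, -3x + y):
Substitute the transformed coordinates into each option and compare with the original:
(A) y  ->  (-3x + y) = -3x + y   [differs from y: not invariant]
(B) x - y  ->  (x) - (-3x + y) = 4x - y   [differs from x - y: not invariant]
(C) x  ->  (x) = x   [equals x: invariant]
(D) x^2 + y^2  ->  (x)^2 + (-3x + y)^2 = 10x^2 - 6xy + y^2   [differs from x^2 + y^2: not invariant]

Only option (C), x, is unchanged by the transformation.
A vertical shear moves points parallel to the y-axis, so the x-coordinate (and any function of x alone) is unchanged.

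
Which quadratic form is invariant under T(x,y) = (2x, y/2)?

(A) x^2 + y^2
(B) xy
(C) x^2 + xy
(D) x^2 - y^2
B

T multiplies x by 2 and divides y by 2.
Substitute the transformed coordinates into each option and compare with the original:
(A) x^2 + y^2  ->  (2x)^2 + (y/2)^2 = 4x^2 + y^2/4   [differs from x^2 + y^2: not invariant]
(B) xy  ->  (2x)(y/2) = xy   [equals xy: invariant]
(C) x^2 + xy  ->  (2x)^2 + (2x)(y/2) = 4x^2 + xy   [differs from x^2 + xy: not invariant]
(D) x^2 - y^2  ->  (2x)^2 - (y/2)^2 = 4x^2 - y^2/4   [differs from x^2 - y^2: not invariant]

Only option (B), xy, is unchanged by the transformation.
The factors 2 and 1/2 cancel only in the pure product xy.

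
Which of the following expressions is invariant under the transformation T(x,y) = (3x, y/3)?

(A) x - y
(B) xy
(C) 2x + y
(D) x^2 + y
B

An expression E(x,y) is invariant under T if E(T(x,y)) = E(x,y). Here T(x,y) = (3x, y/3).
Substitute the transformed coordinates into each option and compare with the original:
(A) x - y  ->  (3x) - (y/3) = 3x - y/3   [differs from x - y: not invariant]
(B) xy  ->  (3x)(y/3) = xy   [equals xy: invariant]
(C) 2x + y  ->  2(3x) + (y/3) = 6x + y/3   [differs from 2x + y: not invariant]
(D) x^2 + y  ->  (3x)^2 + (y/3) = 9x^2 + y/3   [differs from x^2 + y: not invariant]

Only option (B), xy, is unchanged by the transformation.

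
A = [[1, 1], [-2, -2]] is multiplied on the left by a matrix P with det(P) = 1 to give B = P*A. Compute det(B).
0

By the multiplicative property of determinants, det(B) = det(P*A) = det(P) * det(A) = det(A),
so the determinant is invariant under multiplication by any determinant-1 matrix; we just need det(A).

det(A) = (1)(-2) - (1)(-2) = -2 - (-2) = 0

Therefore det(B) = 1 * 0 = 0.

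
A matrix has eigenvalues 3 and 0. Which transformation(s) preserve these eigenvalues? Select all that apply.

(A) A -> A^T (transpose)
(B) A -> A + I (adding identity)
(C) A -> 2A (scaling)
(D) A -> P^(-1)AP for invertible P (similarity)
A and D

Eigenvalues are preserved by:
1. Similarity transformations: A -> P^(-1)AP (same characteristic polynomial)
2. Transpose: A^T has the same eigenvalues as A

Eigenvalues are NOT preserved by:
- Adding identity: eigenvalues become 3+1, 0+1
- Scaling: eigenvalues become 6, 0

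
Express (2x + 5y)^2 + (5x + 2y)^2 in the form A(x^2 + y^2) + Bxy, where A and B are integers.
29(x^2 + y^2) + 40xy

Expanding: (2x + 5y)^2 = 4x^2 + 20xy + 25y^2
(5x + 2y)^2 = 25x^2 + 20xy + 4y^2
Sum = (4+25)(x^2+y^2) + 40xy = 29(x^2 + y^2) + 40xy
This is symmetric in x and y.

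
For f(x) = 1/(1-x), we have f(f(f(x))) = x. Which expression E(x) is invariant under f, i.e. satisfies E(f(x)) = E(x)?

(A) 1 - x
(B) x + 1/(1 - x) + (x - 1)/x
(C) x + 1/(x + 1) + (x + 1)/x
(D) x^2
B

Replace x by f(x) = 1/(1 - x) in each option and simplify. As a quick numerical cross-check, also compare E(4) with E(f(4)) = E(-1/3).

(A) 1 - x  ->  1 - (1/(1 - x)) = x/(x - 1); check: E(4) = -3 but E(-1/3) = 4/3.   [not invariant]
(B) x + 1/(1 - x) + (x - 1)/x  ->  (1/(1 - x)) + 1/(1 - (1/(1 - x))) + ((1/(1 - x)) - 1)/(1/(1 - x)), which simplifies back to x + 1/(1 - x) + (x - 1)/x; check: E(4) = 53/12, E(-1/3) = 53/12.   [invariant]
(C) x + 1/(x + 1) + (x + 1)/x  ->  (1/(1 - x)) + 1/((1/(1 - x)) + 1) + ((1/(1 - x)) + 1)/(1/(1 - x)) = (-x^3 + 6x^2 - 11x + 7)/(x^2 - 3x + 2); check: E(4) = 109/20 but E(-1/3) = -5/6.   [not invariant]
(D) x^2  ->  (1/(1 - x))^2 = (x - 1)^(-2); check: E(4) = 16 but E(-1/3) = 1/9.   [not invariant]

Only (B) is unchanged. Indeed f(f(x)) = 1/(1 - 1/(1-x)) = (1-x)/(-x) = (x-1)/x, so E(x) = x + f(x) + f(f(x)) is the sum over the whole 3-cycle; applying f just permutes the three terms cyclically (x -> f(x) -> f(f(x)) -> x), leaving the sum unchanged.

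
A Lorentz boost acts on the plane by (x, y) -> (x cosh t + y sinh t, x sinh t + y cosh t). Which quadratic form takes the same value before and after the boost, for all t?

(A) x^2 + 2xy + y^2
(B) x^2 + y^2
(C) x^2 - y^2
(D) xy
C

Write x' = x cosh t + y sinh t, y' = x sinh t + y cosh t and substitute into each option:
(A) x^2 + 2xy + y^2: (x' + y')^2 with x' + y' = (x + y)(cosh t + sinh t) = (x + y)e^t, so it becomes (x + y)^2 e^(2t)   [not invariant for t != 0]
(B) x^2 + y^2: (x cosh t + y sinh t)^2 + (x sinh t + y cosh t)^2 = (x^2 + y^2)(cosh^2 t + sinh^2 t) + 4xy sinh t cosh t = (x^2 + y^2) cosh 2t + 2xy sinh 2t   [not invariant for t != 0]
(C) x^2 - y^2: (x cosh t + y sinh t)^2 - (x sinh t + y cosh t)^2 = x^2(cosh^2 t - sinh^2 t) + 2xy(cosh t sinh t - sinh t cosh t) + y^2(sinh^2 t - cosh^2 t) = x^2 - y^2   [invariant, using cosh^2 t - sinh^2 t = 1]
(D) xy: (x cosh t + y sinh t)(x sinh t + y cosh t) = xy(cosh^2 t + sinh^2 t) + (x^2 + y^2) sinh t cosh t = xy cosh 2t + (x^2 + y^2)(sinh 2t)/2   [not invariant for t != 0]

Only (C) x^2 - y^2 is unchanged; it is the Minkowski form preserved by Lorentz boosts, just as x^2 + y^2 is preserved by ordinary rotations.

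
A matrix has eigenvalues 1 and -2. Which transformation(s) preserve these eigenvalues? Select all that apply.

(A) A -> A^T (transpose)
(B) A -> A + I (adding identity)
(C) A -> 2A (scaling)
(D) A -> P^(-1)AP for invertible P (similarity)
A and D

Eigenvalues are preserved by:
1. Similarity transformations: A -> P^(-1)AP (same characteristic polynomial)
2. Transpose: A^T has the same eigenvalues as A

Eigenvalues are NOT preserved by:
- Adding identity: eigenvalues become 1+1, -2+1
- Scaling: eigenvalues become 2, -4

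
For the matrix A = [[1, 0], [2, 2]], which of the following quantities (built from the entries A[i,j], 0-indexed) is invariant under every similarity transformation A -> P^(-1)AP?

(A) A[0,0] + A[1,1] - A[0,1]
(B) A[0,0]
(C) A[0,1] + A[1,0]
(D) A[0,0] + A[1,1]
D

A[0,0] + A[1,1] is the trace of A. By the cyclic property of the trace, tr(P^(-1)AP) = tr(APP^(-1)) = tr(A), so it is the same for every matrix similar to A.

The other combinations are not similarity invariants. For example, take P = [[1, 1], [1, 2]] (det P = 1), so P^(-1) = [[2, -1], [-1, 1]] and
B = P^(-1)AP = [[-2, -4], [3, 5]].
Evaluating each option on A and on B:
(A) A[0,0] + A[1,1] - A[0,1]: 3 for A, 7 for B -> changes
(B) A[0,0]: 1 for A, -2 for B -> changes
(C) A[0,1] + A[1,0]: 2 for A, -1 for B -> changes
(D) A[0,0] + A[1,1]: 3 for A, 3 for B -> unchanged

Only (D) A[0,0] + A[1,1] = 3 survives (and it does so for every P, not just this one), so it is the invariant.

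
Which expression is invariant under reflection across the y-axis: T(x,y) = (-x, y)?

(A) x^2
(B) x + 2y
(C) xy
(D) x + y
A

The map is reflection across the y-axis: T(x,y) = (-x, y).
Substitute the transformed coordinates into each option and compare with the original:
(A) x^2  ->  (-x)^2 = x^2   [equals x^2: invariant]
(B) x + 2y  ->  (-x) + 2(y) = -x + 2y   [differs from x + 2y: not invariant]
(C) xy  ->  (-x)(y) = -xy   [differs from xy: not invariant]
(D) x + y  ->  (-x) + (y) = -x + y   [differs from x + y: not invariant]

Only option (A), x^2, is unchanged by the transformation.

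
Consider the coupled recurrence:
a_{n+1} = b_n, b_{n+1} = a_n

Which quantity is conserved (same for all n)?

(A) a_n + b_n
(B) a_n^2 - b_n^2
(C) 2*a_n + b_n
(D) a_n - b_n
A

Replace a_n by a_{n+1} = b_n and b_n by b_{n+1} = a_n in each option and simplify:
(A) a_n + b_n  ->  (b_n) + (a_n) = a_n + b_n   [conserved]
(B) a_n^2 - b_n^2  ->  (b_n)^2 - (a_n)^2 = -a_n^2 + b_n^2   [not conserved]
(C) 2*a_n + b_n  ->  2*(b_n) + (a_n) = a_n + 2*b_n   [not conserved]
(D) a_n - b_n  ->  (b_n) - (a_n) = -a_n + b_n   [not conserved]

Only (A) a_n + b_n returns to itself after one step, so it is the conserved quantity.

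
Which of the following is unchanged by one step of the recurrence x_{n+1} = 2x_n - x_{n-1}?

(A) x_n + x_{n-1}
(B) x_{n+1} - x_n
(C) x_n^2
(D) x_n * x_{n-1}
B

For the recurrence x_{n+1} = 2x_n - x_{n-1}:

If x_{n+1} = 2x_n - x_{n-1}, then:
x_{n+1} - x_n = x_n - x_{n-1}
The first difference is constant throughout the sequence.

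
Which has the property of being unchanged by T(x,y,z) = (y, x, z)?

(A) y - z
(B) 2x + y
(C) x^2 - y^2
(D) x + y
D

Apply T(x,y,z) = (y, x, z) to each option, i.e. replace (x, y, z) by the transformed coordinates.
Substitute the transformed coordinates into each option and compare with the original:
(A) y - z  ->  (x) - (z) = x - z   [differs from y - z: not invariant]
(B) 2x + y  ->  2(y) + (x) = x + 2y   [differs from 2x + y: not invariant]
(C) x^2 - y^2  ->  (y)^2 - (x)^2 = -x^2 + y^2   [differs from x^2 - y^2: not invariant]
(D) x + y  ->  (y) + (x) = x + y   [equals x + y: invariant]

Only option (D), x + y, is unchanged by the transformation.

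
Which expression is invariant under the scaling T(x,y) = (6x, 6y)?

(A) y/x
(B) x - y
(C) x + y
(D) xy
A

Under the uniform scaling T(x,y) = (6x, 6y):
Substitute the transformed coordinates into each option and compare with the original:
(A) y/x  ->  (6y)/(6x) = y/x   [equals y/x: invariant]
(B) x - y  ->  (6x) - (6y) = 6x - 6y   [differs from x - y: not invariant]
(C) x + y  ->  (6x) + (6y) = 6x + 6y   [differs from x + y: not invariant]
(D) xy  ->  (6x)(6y) = 36xy   [differs from xy: not invariant]

Only option (A), y/x, is unchanged by the transformation.
The common factor 6 cancels in a ratio of coordinates, while sums, products and sums of squares pick up factors of 6 or 36.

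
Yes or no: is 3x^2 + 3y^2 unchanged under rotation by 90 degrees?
Yes

Applying rotation by 90 degrees: x' = x*cos(90 degrees) - y*sin(90 degrees) = -y, y' = x*sin(90 degrees) + y*cos(90 degrees) = x

Substituting into 3x^2 + 3y^2:
3(-y)^2 + 3(x)^2
= 3x^2 + 3y^2

This equals the original expression 3x^2 + 3y^2, so it IS invariant.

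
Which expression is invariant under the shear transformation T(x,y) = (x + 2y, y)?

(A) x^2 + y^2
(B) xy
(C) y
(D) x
C

Under the shear T(x,y) = (x + 2y, y):
Substitute the transformed coordinates into each option and compare with the original:
(A) x^2 + y^2  ->  (x + 2y)^2 + (y)^2 = x^2 + 4xy + 5y^2   [differs from x^2 + y^2: not invariant]
(B) xy  ->  (x + 2y)(y) = xy + 2y^2   [differs from xy: not invariant]
(C) y  ->  (y) = y   [equals y: invariant]
(D) x  ->  (x + 2y) = x + 2y   [differs from x: not invariant]

Only option (C), y, is unchanged by the transformation.
A horizontal shear moves points parallel to the x-axis, so the y-coordinate (and any function of y alone) is unchanged.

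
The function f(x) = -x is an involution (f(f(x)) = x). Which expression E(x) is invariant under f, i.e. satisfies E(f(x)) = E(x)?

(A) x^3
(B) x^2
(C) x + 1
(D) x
B

Replace x by f(x) = -x in each option and simplify. As a quick numerical cross-check, also compare E(5) with E(f(5)) = E(-5).

(A) x^3  ->  (-x)^3 = -x^3; check: E(5) = 125 but E(-5) = -125.   [not invariant]
(B) x^2  ->  (-x)^2, which simplifies back to x^2; check: E(5) = 25, E(-5) = 25.   [invariant]
(C) x + 1  ->  (-x) + 1 = 1 - x; check: E(5) = 6 but E(-5) = -4.   [not invariant]
(D) x  ->  (-x) = -x; check: E(5) = 5 but E(-5) = -5.   [not invariant]

Only (B) is unchanged. E is symmetric under swapping x with f(x) = -x, which is exactly what an involution does.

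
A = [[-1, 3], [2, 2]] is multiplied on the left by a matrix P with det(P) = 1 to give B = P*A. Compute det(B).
-8

By the multiplicative property of determinants, det(B) = det(P*A) = det(P) * det(A) = det(A),
so the determinant is invariant under multiplication by any determinant-1 matrix; we just need det(A).

det(A) = (-1)(2) - (3)(2) = -2 - 6 = -8

Therefore det(B) = 1 * (-8) = -8.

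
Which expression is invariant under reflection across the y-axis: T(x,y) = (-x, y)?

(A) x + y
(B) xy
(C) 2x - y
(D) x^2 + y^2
D

The map is reflection across the y-axis: T(x,y) = (-x, y).
Substitute the transformed coordinates into each option and compare with the original:
(A) x + y  ->  (-x) + (y) = -x + y   [differs from x + y: not invariant]
(B) xy  ->  (-x)(y) = -xy   [differs from xy: not invariant]
(C) 2x - y  ->  2(-x) - (y) = -2x - y   [differs from 2x - y: not invariant]
(D) x^2 + y^2  ->  (-x)^2 + (y)^2 = x^2 + y^2   [equals x^2 + y^2: invariant]

Only option (D), x^2 + y^2, is unchanged by the transformation.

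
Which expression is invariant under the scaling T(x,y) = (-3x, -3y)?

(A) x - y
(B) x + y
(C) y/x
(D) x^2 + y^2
C

Under the uniform scaling T(x,y) = (-3x, -3y):
Substitute the transformed coordinates into each option and compare with the original:
(A) x - y  ->  (-3x) - (-3y) = -3x + 3y   [differs from x - y: not invariant]
(B) x + y  ->  (-3x) + (-3y) = -3x - 3y   [differs from x + y: not invariant]
(C) y/x  ->  (-3y)/(-3x) = y/x   [equals y/x: invariant]
(D) x^2 + y^2  ->  (-3x)^2 + (-3y)^2 = 9x^2 + 9y^2   [differs from x^2 + y^2: not invariant]

Only option (C), y/x, is unchanged by the transformation.
The common factor -3 cancels in a ratio of coordinates, while sums, products and sums of squares pick up factors of -3 or 9.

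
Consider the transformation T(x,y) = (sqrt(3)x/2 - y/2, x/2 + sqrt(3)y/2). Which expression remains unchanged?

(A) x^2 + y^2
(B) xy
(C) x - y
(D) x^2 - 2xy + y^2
A

An expression E(x,y) is invariant under T if E(T(x,y)) = E(x,y). Here T(x,y) = (sqrt(3)x/2 - y/2, x/2 + sqrt(3)y/2).
Substitute the transformed coordinates into each option and compare with the original:
(A) x^2 + y^2  ->  (sqrt(3)x/2 - y/2)^2 + (x/2 + sqrt(3)y/2)^2 = x^2 + y^2   [equals x^2 + y^2: invariant]
(B) xy  ->  (sqrt(3)x/2 - y/2)(x/2 + sqrt(3)y/2) = sqrt(3)x^2/4 + xy/2 - sqrt(3)y^2/4   [differs from xy: not invariant]
(C) x - y  ->  (sqrt(3)x/2 - y/2) - (x/2 + sqrt(3)y/2) = -x/2 + sqrt(3)x/2 - sqrt(3)y/2 - y/2   [differs from x - y: not invariant]
(D) x^2 - 2xy + y^2  ->  (sqrt(3)x/2 - y/2)^2 - 2(sqrt(3)x/2 - y/2)(x/2 + sqrt(3)y/2) + (x/2 + sqrt(3)y/2)^2 = -sqrt(3)x^2/2 + x^2 - xy + sqrt(3)y^2/2 + y^2   [differs from x^2 - 2xy + y^2: not invariant]

Only option (A), x^2 + y^2, is unchanged by the transformation.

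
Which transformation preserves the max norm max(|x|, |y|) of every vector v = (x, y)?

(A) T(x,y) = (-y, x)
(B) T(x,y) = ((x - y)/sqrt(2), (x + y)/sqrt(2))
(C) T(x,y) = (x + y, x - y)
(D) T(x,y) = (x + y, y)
A

A transformation preserves a norm if ||T(v)|| = ||v|| for every v; a single vector where the norm changes rules an option out.

(A) T(x,y) = (-y, x): preserves the norm -- it only permutes the coordinates and/or flips signs, which leaves max(|x|, |y|) unchanged.
(B) T(x,y) = ((x - y)/sqrt(2), (x + y)/sqrt(2)): v = (1, 0) has norm max(|1|, |0|) = 1, but T(v) = (sqrt(2)/2, sqrt(2)/2) has norm sqrt(2)/2 -- not preserved.
(C) T(x,y) = (x + y, x - y): v = (1, 1) has norm max(|1|, |1|) = 1, but T(v) = (2, 0) has norm 2 -- not preserved.
(D) T(x,y) = (x + y, y): v = (1, 1) has norm max(|1|, |1|) = 1, but T(v) = (2, 1) has norm 2 -- not preserved.

Therefore the answer is (A).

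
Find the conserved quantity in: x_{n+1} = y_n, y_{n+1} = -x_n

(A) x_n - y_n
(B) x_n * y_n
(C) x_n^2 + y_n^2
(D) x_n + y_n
C

For the recurrence x_{n+1} = y_n, y_{n+1} = -x_n:

x_{n+1}^2 + y_{n+1}^2 = y_n^2 + (-x_n)^2 = x_n^2 + y_n^2
The sum of squares is conserved (like energy in a harmonic oscillator).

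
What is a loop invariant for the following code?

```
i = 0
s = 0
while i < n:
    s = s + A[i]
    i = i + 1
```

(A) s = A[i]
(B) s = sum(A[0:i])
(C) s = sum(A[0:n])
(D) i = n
B

A loop invariant must hold before the first iteration and be re-established by every execution of the body.

(B) s = sum(A[0:i]): Initially i = 0 and s = 0 = sum of the empty slice A[0:0]. If s = sum(A[0:i]) holds at the top of an iteration, the body sets s to sum(A[0:i]) + A[i] = sum(A[0:i+1]) and then i to i+1, so s = sum(A[0:i]) holds again. At exit i = n, giving s = sum(A[0:n]).

The other options fail:
(A) s = A[i]: after the first iteration s = A[0] but i = 1, so s = A[i] compares s with the wrong element (and fails in general).
(C) s = sum(A[0:n]): false before the loop (s = 0, not the full sum) -- it only becomes true at exit.
(D) i = n: false initially (i = 0); it is the exit condition, not an invariant.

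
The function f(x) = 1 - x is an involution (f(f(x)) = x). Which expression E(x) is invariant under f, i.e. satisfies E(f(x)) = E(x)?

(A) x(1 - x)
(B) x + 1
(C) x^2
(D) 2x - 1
A

Replace x by f(x) = 1 - x in each option and simplify. As a quick numerical cross-check, also compare E(5) with E(f(5)) = E(-4).

(A) x(1 - x)  ->  (1 - x)(1 - (1 - x)), which simplifies back to x(1 - x); check: E(5) = -20, E(-4) = -20.   [invariant]
(B) x + 1  ->  (1 - x) + 1 = 2 - x; check: E(5) = 6 but E(-4) = -3.   [not invariant]
(C) x^2  ->  (1 - x)^2 = (x - 1)^2; check: E(5) = 25 but E(-4) = 16.   [not invariant]
(D) 2x - 1  ->  2(1 - x) - 1 = 1 - 2x; check: E(5) = 9 but E(-4) = -9.   [not invariant]

Only (A) is unchanged. E is symmetric under swapping x with f(x) = 1 - x, which is exactly what an involution does.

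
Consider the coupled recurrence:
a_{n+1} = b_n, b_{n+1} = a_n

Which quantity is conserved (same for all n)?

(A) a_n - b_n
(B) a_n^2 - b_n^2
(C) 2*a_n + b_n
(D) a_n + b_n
D

Replace a_n by a_{n+1} = b_n and b_n by b_{n+1} = a_n in each option and simplify:
(A) a_n - b_n  ->  (b_n) - (a_n) = -a_n + b_n   [not conserved]
(B) a_n^2 - b_n^2  ->  (b_n)^2 - (a_n)^2 = -a_n^2 + b_n^2   [not conserved]
(C) 2*a_n + b_n  ->  2*(b_n) + (a_n) = a_n + 2*b_n   [not conserved]
(D) a_n + b_n  ->  (b_n) + (a_n) = a_n + b_n   [conserved]

Only (D) a_n + b_n returns to itself after one step, so it is the conserved quantity.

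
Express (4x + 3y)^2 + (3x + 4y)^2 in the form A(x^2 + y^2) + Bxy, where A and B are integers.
25(x^2 + y^2) + 48xy

Expanding: (4x + 3y)^2 = 16x^2 + 24xy + 9y^2
(3x + 4y)^2 = 9x^2 + 24xy + 16y^2
Sum = (16+9)(x^2+y^2) + 48xy = 25(x^2 + y^2) + 48xy
This is symmetric in x and y.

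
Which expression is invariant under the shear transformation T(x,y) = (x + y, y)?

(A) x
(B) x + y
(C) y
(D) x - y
C

Under the shear T(x,y) = (x + y, y):
Substitute the transformed coordinates into each option and compare with the original:
(A) x  ->  (x + y) = x + y   [differs from x: not invariant]
(B) x + y  ->  (x + y) + (y) = x + 2y   [differs from x + y: not invariant]
(C) y  ->  (y) = y   [equals y: invariant]
(D) x - y  ->  (x + y) - (y) = x   [differs from x - y: not invariant]

Only option (C), y, is unchanged by the transformation.
A horizontal shear moves points parallel to the x-axis, so the y-coordinate (and any function of y alone) is unchanged.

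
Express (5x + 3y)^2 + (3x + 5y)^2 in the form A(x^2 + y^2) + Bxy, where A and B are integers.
34(x^2 + y^2) + 60xy

Expanding: (5x + 3y)^2 = 25x^2 + 30xy + 9y^2
(3x + 5y)^2 = 9x^2 + 30xy + 25y^2
Sum = (25+9)(x^2+y^2) + 60xy = 34(x^2 + y^2) + 60xy
This is symmetric in x and y.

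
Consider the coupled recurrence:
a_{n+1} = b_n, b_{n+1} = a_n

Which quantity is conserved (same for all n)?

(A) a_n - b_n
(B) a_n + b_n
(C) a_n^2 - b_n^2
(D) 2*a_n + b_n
B

Replace a_n by a_{n+1} = b_n and b_n by b_{n+1} = a_n in each option and simplify:
(A) a_n - b_n  ->  (b_n) - (a_n) = -a_n + b_n   [not conserved]
(B) a_n + b_n  ->  (b_n) + (a_n) = a_n + b_n   [conserved]
(C) a_n^2 - b_n^2  ->  (b_n)^2 - (a_n)^2 = -a_n^2 + b_n^2   [not conserved]
(D) 2*a_n + b_n  ->  2*(b_n) + (a_n) = a_n + 2*b_n   [not conserved]

Only (B) a_n + b_n returns to itself after one step, so it is the conserved quantity.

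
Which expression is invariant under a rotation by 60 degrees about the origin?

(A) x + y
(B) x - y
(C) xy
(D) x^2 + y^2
D

A rotation by 60 degrees sends (x, y) to (x/2 - sqrt(3)y/2, sqrt(3)x/2 + y/2).
Substitute the transformed coordinates into each option and compare with the original:
(A) x + y  ->  (x/2 - sqrt(3)y/2) + (sqrt(3)x/2 + y/2) = x/2 + sqrt(3)x/2 - sqrt(3)y/2 + y/2   [differs from x + y: not invariant]
(B) x - y  ->  (x/2 - sqrt(3)y/2) - (sqrt(3)x/2 + y/2) = -sqrt(3)x/2 + x/2 - sqrt(3)y/2 - y/2   [differs from x - y: not invariant]
(C) xy  ->  (x/2 - sqrt(3)y/2)(sqrt(3)x/2 + y/2) = sqrt(3)x^2/4 - xy/2 - sqrt(3)y^2/4   [differs from xy: not invariant]
(D) x^2 + y^2  ->  (x/2 - sqrt(3)y/2)^2 + (sqrt(3)x/2 + y/2)^2 = x^2 + y^2   [equals x^2 + y^2: invariant]

Only option (D), x^2 + y^2, is unchanged by the transformation.
Geometrically, x^2 + y^2 is the squared distance from the origin, which every rotation about the origin preserves.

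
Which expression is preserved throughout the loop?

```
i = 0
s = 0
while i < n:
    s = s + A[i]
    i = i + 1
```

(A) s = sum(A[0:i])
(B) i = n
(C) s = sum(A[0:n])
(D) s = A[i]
A

A loop invariant must hold before the first iteration and be re-established by every execution of the body.

(A) s = sum(A[0:i]): Initially i = 0 and s = 0 = sum of the empty slice A[0:0]. If s = sum(A[0:i]) holds at the top of an iteration, the body sets s to sum(A[0:i]) + A[i] = sum(A[0:i+1]) and then i to i+1, so s = sum(A[0:i]) holds again. At exit i = n, giving s = sum(A[0:n]).

The other options fail:
(B) i = n: false initially (i = 0); it is the exit condition, not an invariant.
(C) s = sum(A[0:n]): false before the loop (s = 0, not the full sum) -- it only becomes true at exit.
(D) s = A[i]: after the first iteration s = A[0] but i = 1, so s = A[i] compares s with the wrong element (and fails in general).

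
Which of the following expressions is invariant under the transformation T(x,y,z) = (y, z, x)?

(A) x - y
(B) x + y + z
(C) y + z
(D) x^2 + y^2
B

Apply T(x,y,z) = (y, z, x) to each option, i.e. replace (x, y, z) by the transformed coordinates.
Substitute the transformed coordinates into each option and compare with the original:
(A) x - y  ->  (y) - (z) = y - z   [differs from x - y: not invariant]
(B) x + y + z  ->  (y) + (z) + (x) = x + y + z   [equals x + y + z: invariant]
(C) y + z  ->  (z) + (x) = x + z   [differs from y + z: not invariant]
(D) x^2 + y^2  ->  (y)^2 + (z)^2 = y^2 + z^2   [differs from x^2 + y^2: not invariant]

Only option (B), x + y + z, is unchanged by the transformation.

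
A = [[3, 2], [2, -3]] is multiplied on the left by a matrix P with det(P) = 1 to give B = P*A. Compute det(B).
-13

By the multiplicative property of determinants, det(B) = det(P*A) = det(P) * det(A) = det(A),
so the determinant is invariant under multiplication by any determinant-1 matrix; we just need det(A).

det(A) = (3)(-3) - (2)(2) = -9 - 4 = -13

Therefore det(B) = 1 * (-13) = -13.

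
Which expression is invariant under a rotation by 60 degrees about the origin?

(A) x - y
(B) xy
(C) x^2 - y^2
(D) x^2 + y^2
D

A rotation by 60 degrees sends (x, y) to (x/2 - sqrt(3)y/2, sqrt(3)x/2 + y/2).
Substitute the transformed coordinates into each option and compare with the original:
(A) x - y  ->  (x/2 - sqrt(3)y/2) - (sqrt(3)x/2 + y/2) = -sqrt(3)x/2 + x/2 - sqrt(3)y/2 - y/2   [differs from x - y: not invariant]
(B) xy  ->  (x/2 - sqrt(3)y/2)(sqrt(3)x/2 + y/2) = sqrt(3)x^2/4 - xy/2 - sqrt(3)y^2/4   [differs from xy: not invariant]
(C) x^2 - y^2  ->  (x/2 - sqrt(3)y/2)^2 - (sqrt(3)x/2 + y/2)^2 = -x^2/2 - sqrt(3)xy + y^2/2   [differs from x^2 - y^2: not invariant]
(D) x^2 + y^2  ->  (x/2 - sqrt(3)y/2)^2 + (sqrt(3)x/2 + y/2)^2 = x^2 + y^2   [equals x^2 + y^2: invariant]

Only option (D), x^2 + y^2, is unchanged by the transformation.
Geometrically, x^2 + y^2 is the squared distance from the origin, which every rotation about the origin preserves.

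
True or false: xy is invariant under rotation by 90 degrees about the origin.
False

Applying rotation by 90 degrees: x' = x*cos(90 degrees) - y*sin(90 degrees) = -y, y' = x*sin(90 degrees) + y*cos(90 degrees) = x

Substituting into xy:
(-y)(x)
= -xy

This differs from the original expression xy, so it is NOT invariant.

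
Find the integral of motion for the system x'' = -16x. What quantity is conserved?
E = (x')^2 + 16x^2

Multiply the equation by x':
x' * x'' = -16x * x'
The left side is d/dt[(x')^2/2] and the right side is d/dt[-16x^2/2], so
d/dt[(x')^2/2 + 16x^2/2] = 0, i.e. (x')^2/2 + 16x^2/2 = constant.
Multiplying by 2, the integral of motion is E = (x')^2 + 16x^2.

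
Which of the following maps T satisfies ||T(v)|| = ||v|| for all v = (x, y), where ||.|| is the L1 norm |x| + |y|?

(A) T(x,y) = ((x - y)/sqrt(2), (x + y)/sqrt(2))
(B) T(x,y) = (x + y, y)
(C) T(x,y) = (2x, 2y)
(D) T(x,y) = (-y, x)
D

A transformation preserves a norm if ||T(v)|| = ||v|| for every v; a single vector where the norm changes rules an option out.

(A) T(x,y) = ((x - y)/sqrt(2), (x + y)/sqrt(2)): v = (1, 0) has norm |1| + |0| = 1, but T(v) = (sqrt(2)/2, sqrt(2)/2) has norm sqrt(2) -- not preserved.
(B) T(x,y) = (x + y, y): v = (0, 1) has norm |0| + |1| = 1, but T(v) = (1, 1) has norm 2 -- not preserved.
(C) T(x,y) = (2x, 2y): v = (1, 0) has norm |1| + |0| = 1, but T(v) = (2, 0) has norm 2 -- not preserved.
(D) T(x,y) = (-y, x): preserves the norm -- it only permutes the coordinates and/or flips signs, which leaves |x| + |y| unchanged.

Therefore the answer is (D).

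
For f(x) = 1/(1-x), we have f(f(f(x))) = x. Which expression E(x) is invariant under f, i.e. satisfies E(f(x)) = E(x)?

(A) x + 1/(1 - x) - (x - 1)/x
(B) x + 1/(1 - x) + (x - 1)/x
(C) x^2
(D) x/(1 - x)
B

Replace x by f(x) = 1/(1 - x) in each option and simplify. As a quick numerical cross-check, also compare E(5) with E(f(5)) = E(-1/4).

(A) x + 1/(1 - x) - (x - 1)/x  ->  (1/(1 - x)) + 1/(1 - (1/(1 - x))) - ((1/(1 - x)) - 1)/(1/(1 - x)) = (x^2(1 - x) - x + (x - 1)^2)/(x(x - 1)); check: E(5) = 79/20 but E(-1/4) = -89/20.   [not invariant]
(B) x + 1/(1 - x) + (x - 1)/x  ->  (1/(1 - x)) + 1/(1 - (1/(1 - x))) + ((1/(1 - x)) - 1)/(1/(1 - x)), which simplifies back to x + 1/(1 - x) + (x - 1)/x; check: E(5) = 111/20, E(-1/4) = 111/20.   [invariant]
(C) x^2  ->  (1/(1 - x))^2 = (x - 1)^(-2); check: E(5) = 25 but E(-1/4) = 1/16.   [not invariant]
(D) x/(1 - x)  ->  (1/(1 - x))/(1 - (1/(1 - x))) = -1/x; check: E(5) = -5/4 but E(-1/4) = -1/5.   [not invariant]

Only (B) is unchanged. Indeed f(f(x)) = 1/(1 - 1/(1-x)) = (1-x)/(-x) = (x-1)/x, so E(x) = x + f(x) + f(f(x)) is the sum over the whole 3-cycle; applying f just permutes the three terms cyclically (x -> f(x) -> f(f(x)) -> x), leaving the sum unchanged.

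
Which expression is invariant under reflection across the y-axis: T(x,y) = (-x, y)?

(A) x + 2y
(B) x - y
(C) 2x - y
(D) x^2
D

The map is reflection across the y-axis: T(x,y) = (-x, y).
Substitute the transformed coordinates into each option and compare with the original:
(A) x + 2y  ->  (-x) + 2(y) = -x + 2y   [differs from x + 2y: not invariant]
(B) x - y  ->  (-x) - (y) = -x - y   [differs from x - y: not invariant]
(C) 2x - y  ->  2(-x) - (y) = -2x - y   [differs from 2x - y: not invariant]
(D) x^2  ->  (-x)^2 = x^2   [equals x^2: invariant]

Only option (D), x^2, is unchanged by the transformation.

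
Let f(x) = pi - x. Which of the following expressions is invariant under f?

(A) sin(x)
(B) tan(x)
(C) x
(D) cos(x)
A

For f(x) = pi - x:
sin(pi - x) = sin(x), so sine is invariant under this transformation.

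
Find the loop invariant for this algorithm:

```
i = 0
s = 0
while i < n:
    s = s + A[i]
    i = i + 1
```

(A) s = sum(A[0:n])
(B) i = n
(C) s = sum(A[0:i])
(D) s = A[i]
C

A loop invariant must hold before the first iteration and be re-established by every execution of the body.

(C) s = sum(A[0:i]): Initially i = 0 and s = 0 = sum of the empty slice A[0:0]. If s = sum(A[0:i]) holds at the top of an iteration, the body sets s to sum(A[0:i]) + A[i] = sum(A[0:i+1]) and then i to i+1, so s = sum(A[0:i]) holds again. At exit i = n, giving s = sum(A[0:n]).

The other options fail:
(A) s = sum(A[0:n]): false before the loop (s = 0, not the full sum) -- it only becomes true at exit.
(B) i = n: false initially (i = 0); it is the exit condition, not an invariant.
(D) s = A[i]: after the first iteration s = A[0] but i = 1, so s = A[i] compares s with the wrong element (and fails in general).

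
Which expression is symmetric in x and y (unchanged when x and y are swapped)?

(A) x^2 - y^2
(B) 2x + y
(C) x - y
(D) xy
D

A symmetric expression is unchanged when the variables are permuted; here the transformation to test is the swap (x, y) -> (y, x).
Substitute the transformed coordinates into each option and compare with the original:
(A) x^2 - y^2  ->  (y)^2 - (x)^2 = -x^2 + y^2   [differs from x^2 - y^2: not invariant]
(B) 2x + y  ->  2(y) + (x) = x + 2y   [differs from 2x + y: not invariant]
(C) x - y  ->  (y) - (x) = -x + y   [differs from x - y: not invariant]
(D) xy  ->  (y)(x) = xy   [equals xy: invariant]

Only option (D), xy, is unchanged by the transformation.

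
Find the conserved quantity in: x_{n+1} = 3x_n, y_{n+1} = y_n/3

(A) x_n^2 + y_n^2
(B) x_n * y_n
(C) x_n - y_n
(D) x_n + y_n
B

For the recurrence x_{n+1} = 3x_n, y_{n+1} = y_n/3:

x_{n+1} * y_{n+1} = (3x_n) * (y_n/3) = x_n * y_n
The product is conserved.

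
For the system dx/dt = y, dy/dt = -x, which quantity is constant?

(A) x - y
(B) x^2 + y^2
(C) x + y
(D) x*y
B

A first integral I satisfies dI/dt = 0 along every solution. Differentiate each option and use the equation of motion:
(A) d/dt[x - y] = y - (-x) = x + y, not identically 0
(B) d/dt[x^2 + y^2] = 2x*dx/dt + 2y*dy/dt = 2x*y + 2y*(-x) = 0
(C) d/dt[x + y] = y + (-x) = y - x, not identically 0
(D) d/dt[x*y] = (dx/dt)y + x(dy/dt) = y^2 - x^2, not identically 0

Only (B) has zero time-derivative. So x^2 + y^2 (the squared radius; trajectories are circles) is the conserved quantity.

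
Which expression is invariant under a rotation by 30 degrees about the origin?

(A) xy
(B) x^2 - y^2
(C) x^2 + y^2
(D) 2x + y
C

A rotation by 30 degrees sends (x, y) to (sqrt(3)x/2 - y/2, x/2 + sqrt(3)y/2).
Substitute the transformed coordinates into each option and compare with the original:
(A) xy  ->  (sqrt(3)x/2 - y/2)(x/2 + sqrt(3)y/2) = sqrt(3)x^2/4 + xy/2 - sqrt(3)y^2/4   [differs from xy: not invariant]
(B) x^2 - y^2  ->  (sqrt(3)x/2 - y/2)^2 - (x/2 + sqrt(3)y/2)^2 = x^2/2 - sqrt(3)xy - y^2/2   [differs from x^2 - y^2: not invariant]
(C) x^2 + y^2  ->  (sqrt(3)x/2 - y/2)^2 + (x/2 + sqrt(3)y/2)^2 = x^2 + y^2   [equals x^2 + y^2: invariant]
(D) 2x + y  ->  2(sqrt(3)x/2 - y/2) + (x/2 + sqrt(3)y/2) = x/2 + sqrt(3)x - y + sqrt(3)y/2   [differs from 2x + y: not invariant]

Only option (C), x^2 + y^2, is unchanged by the transformation.
Geometrically, x^2 + y^2 is the squared distance from the origin, which every rotation about the origin preserves.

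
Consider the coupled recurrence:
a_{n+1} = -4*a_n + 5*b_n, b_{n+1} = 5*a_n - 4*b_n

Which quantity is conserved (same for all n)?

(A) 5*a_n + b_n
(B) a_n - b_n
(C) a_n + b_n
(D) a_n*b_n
C

Replace a_n by a_{n+1} = -4*a_n + 5*b_n and b_n by b_{n+1} = 5*a_n - 4*b_n in each option and simplify:
(A) 5*a_n + b_n  ->  5*(-4*a_n + 5*b_n) + (5*a_n - 4*b_n) = -15*a_n + 21*b_n   [not conserved]
(B) a_n - b_n  ->  (-4*a_n + 5*b_n) - (5*a_n - 4*b_n) = -9*a_n + 9*b_n   [not conserved]
(C) a_n + b_n  ->  (-4*a_n + 5*b_n) + (5*a_n - 4*b_n) = a_n + b_n   [conserved]
(D) a_n*b_n  ->  (-4*a_n + 5*b_n)*(5*a_n - 4*b_n) = -20*a_n^2 + 41*a_n*b_n - 20*b_n^2   [not conserved]

Only (C) a_n + b_n returns to itself after one step, so it is the conserved quantity.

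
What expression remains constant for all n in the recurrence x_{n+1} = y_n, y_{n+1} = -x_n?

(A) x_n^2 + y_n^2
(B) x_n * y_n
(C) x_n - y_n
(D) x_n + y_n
A

For the recurrence x_{n+1} = y_n, y_{n+1} = -x_n:

x_{n+1}^2 + y_{n+1}^2 = y_n^2 + (-x_n)^2 = x_n^2 + y_n^2
The sum of squares is conserved (like energy in a harmonic oscillator).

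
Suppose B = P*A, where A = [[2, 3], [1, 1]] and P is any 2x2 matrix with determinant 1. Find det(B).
-1

By the multiplicative property of determinants, det(B) = det(P*A) = det(P) * det(A) = det(A),
so the determinant is invariant under multiplication by any determinant-1 matrix; we just need det(A).

det(A) = (2)(1) - (3)(1) = 2 - 3 = -1

Therefore det(B) = 1 * (-1) = -1.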